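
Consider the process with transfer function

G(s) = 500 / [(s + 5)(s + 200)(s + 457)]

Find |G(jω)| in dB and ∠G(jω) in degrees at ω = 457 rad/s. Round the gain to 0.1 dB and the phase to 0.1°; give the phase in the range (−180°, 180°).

At s = jω = j457:
pole (s+5): 5 + j457 → |·| = √(5²+457²) = √208874 ≈ 457.03, ∠ = arctan(457/5) ≈ 89.37°
pole (s+200): 200 + j457 → |·| = √(200²+457²) = √248849 ≈ 498.85, ∠ = arctan(457/200) ≈ 66.36°
pole (s+457): 457 + j457 → |·| = √(457²+457²) = √417698 ≈ 646.3, ∠ = arctan(457/457) ≈ 45.00°
|G| = 500 / 1.4735e+08 ≈ 3.3933e-06
Gain = 20 log₁₀(3.3933e-06) ≈ -109.39 dB
∠G = 0.00° − 200.73° = -200.73° ≡ 159.27° (principal value)

-109.4 dB, 159.3°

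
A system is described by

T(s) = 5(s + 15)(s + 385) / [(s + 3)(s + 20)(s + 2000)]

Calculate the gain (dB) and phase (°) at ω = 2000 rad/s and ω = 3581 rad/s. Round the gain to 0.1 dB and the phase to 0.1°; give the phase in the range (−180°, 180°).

ω = 2000: -54.9 dB, -55.7°; ω = 3581: -58.2 dB, -66.8°

At s = jω = j2000:
zero (s+15): 15 + j2000 → |·| = √(15²+2000²) = √4000225 ≈ 2000.1, ∠ = arctan(2000/15) ≈ 89.57°
zero (s+385): 385 + j2000 → |·| = √(385²+2000²) = √4148225 ≈ 2036.7, ∠ = arctan(2000/385) ≈ 79.10°
pole (s+3): 3 + j2000 → |·| = √(3²+2000²) = √4000009 ≈ 2000, ∠ = arctan(2000/3) ≈ 89.91°
pole (s+20): 20 + j2000 → |·| = √(20²+2000²) = √4000400 ≈ 2000.1, ∠ = arctan(2000/20) ≈ 89.43°
pole (s+2000): 2000 + j2000 → |·| = √(2000²+2000²) = √8000000 ≈ 2828.4, ∠ = arctan(2000/2000) ≈ 45.00°
|T| = 5 · 4.0736e+06 / 1.1314e+10 ≈ 0.0018002
Gain = 20 log₁₀(0.0018002) ≈ -54.89 dB
∠T = 168.67° − 224.34° = -55.67°

At s = jω = j3581:
zero (s+15): 15 + j3581 → |·| = √(15²+3581²) = √12823786 ≈ 3581, ∠ = arctan(3581/15) ≈ 89.76°
zero (s+385): 385 + j3581 → |·| = √(385²+3581²) = √12971786 ≈ 3601.6, ∠ = arctan(3581/385) ≈ 83.86°
pole (s+3): 3 + j3581 → |·| = √(3²+3581²) = √12823570 ≈ 3581, ∠ = arctan(3581/3) ≈ 89.95°
pole (s+20): 20 + j3581 → |·| = √(20²+3581²) = √12823961 ≈ 3581.1, ∠ = arctan(3581/20) ≈ 89.68°
pole (s+2000): 2000 + j3581 → |·| = √(2000²+3581²) = √16823561 ≈ 4101.7, ∠ = arctan(3581/2000) ≈ 60.82°
|T| = 5 · 1.2897e+07 / 5.26e+10 ≈ 0.001226
Gain = 20 log₁₀(0.001226) ≈ -58.23 dB
∠T = 173.62° − 240.45° = -66.83°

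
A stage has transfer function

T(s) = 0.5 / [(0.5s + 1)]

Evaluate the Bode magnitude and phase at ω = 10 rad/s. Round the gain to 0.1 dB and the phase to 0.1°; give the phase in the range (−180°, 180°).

-20.2 dB, -78.7°

At ω = 10 rad/s:
pole (1 + j10·0.5) = 1 + j5 → |·| ≈ 5.099, ∠ ≈ 78.69°
|T| = 0.5 · 1 / (5.099) ≈ 0.098058
Gain = 20 log₁₀(0.098058) ≈ -20.17 dB
∠T = (0°) − (78.69°) = -78.69°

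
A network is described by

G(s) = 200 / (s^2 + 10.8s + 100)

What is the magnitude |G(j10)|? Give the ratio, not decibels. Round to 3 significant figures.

At s = jω = j10:
quadratic: (j10)² + 10.8·j10 + 100 = 0 + j108 → |·| ≈ 108, ∠ ≈ 90.00°
|G| = 200 / 108 ≈ 1.8519

1.85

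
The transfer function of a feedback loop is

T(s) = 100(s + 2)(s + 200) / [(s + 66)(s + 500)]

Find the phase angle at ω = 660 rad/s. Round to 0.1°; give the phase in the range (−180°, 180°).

25.8°

At s = jω = j660:
zero (s+2): 2 + j660 → |·| = √(2²+660²) = √435604 ≈ 660, ∠ = arctan(660/2) ≈ 89.83°
zero (s+200): 200 + j660 → |·| = √(200²+660²) = √475600 ≈ 689.64, ∠ = arctan(660/200) ≈ 73.14°
pole (s+66): 66 + j660 → |·| = √(66²+660²) = √439956 ≈ 663.29, ∠ = arctan(660/66) ≈ 84.29°
pole (s+500): 500 + j660 → |·| = √(500²+660²) = √685600 ≈ 828.01, ∠ = arctan(660/500) ≈ 52.85°
∠T = 162.97° − 137.14° = 25.83°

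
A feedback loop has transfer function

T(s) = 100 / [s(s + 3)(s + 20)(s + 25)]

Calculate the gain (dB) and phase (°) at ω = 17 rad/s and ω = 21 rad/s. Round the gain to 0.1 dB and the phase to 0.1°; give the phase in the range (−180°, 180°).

At s = jω = j17:
pole (s+3): 3 + j17 → |·| = √(3²+17²) = √298 ≈ 17.263, ∠ = arctan(17/3) ≈ 79.99°
pole (s+20): 20 + j17 → |·| = √(20²+17²) = √689 ≈ 26.249, ∠ = arctan(17/20) ≈ 40.36°
pole (s+25): 25 + j17 → |·| = √(25²+17²) = √914 ≈ 30.232, ∠ = arctan(17/25) ≈ 34.22°
pole at origin: |s| = 17, ∠ = 90.00° (in denominator)
|T| = 100 / 2.3289e+05 ≈ 0.00042939
Gain = 20 log₁₀(0.00042939) ≈ -67.34 dB
∠T = 0.00° − 244.57° = -244.57° ≡ 115.43° (principal value)

At s = jω = j21:
pole (s+3): 3 + j21 → |·| = √(3²+21²) = √450 ≈ 21.213, ∠ = arctan(21/3) ≈ 81.87°
pole (s+20): 20 + j21 → |·| = √(20²+21²) = √841 ≈ 29, ∠ = arctan(21/20) ≈ 46.40°
pole (s+25): 25 + j21 → |·| = √(25²+21²) = √1066 ≈ 32.65, ∠ = arctan(21/25) ≈ 40.03°
pole at origin: |s| = 21, ∠ = 90.00° (in denominator)
|T| = 100 / 4.218e+05 ≈ 0.00023708
Gain = 20 log₁₀(0.00023708) ≈ -72.50 dB
∠T = 0.00° − 258.30° = -258.30° ≡ 101.70° (principal value)

ω = 17: -67.3 dB, 115.4°; ω = 21: -72.5 dB, 101.7°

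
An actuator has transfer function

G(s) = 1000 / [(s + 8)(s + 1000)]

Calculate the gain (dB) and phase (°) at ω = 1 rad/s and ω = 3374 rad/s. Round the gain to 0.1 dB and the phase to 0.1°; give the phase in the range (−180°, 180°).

ω = 1: -18.1 dB, -7.2°; ω = 3374: -81.5 dB, -163.4°

At s = jω = j1:
pole (s+8): 8 + j1 → |·| = √(8²+1²) = √65 ≈ 8.0623, ∠ = arctan(1/8) ≈ 7.13°
pole (s+1000): 1000 + j1 → |·| = √(1000²+1²) = √1000001 ≈ 1000, ∠ = arctan(1/1000) ≈ 0.06°
|G| = 1000 / 8062.3 ≈ 0.12403
Gain = 20 log₁₀(0.12403) ≈ -18.13 dB
∠G = 0.00° − 7.19° = -7.19°

At s = jω = j3374:
pole (s+8): 8 + j3374 → |·| = √(8²+3374²) = √11383940 ≈ 3374, ∠ = arctan(3374/8) ≈ 89.86°
pole (s+1000): 1000 + j3374 → |·| = √(1000²+3374²) = √12383876 ≈ 3519.1, ∠ = arctan(3374/1000) ≈ 73.49°
|G| = 1000 / 1.1873e+07 ≈ 8.4225e-05
Gain = 20 log₁₀(8.4225e-05) ≈ -81.49 dB
∠G = 0.00° − 163.35° = -163.35°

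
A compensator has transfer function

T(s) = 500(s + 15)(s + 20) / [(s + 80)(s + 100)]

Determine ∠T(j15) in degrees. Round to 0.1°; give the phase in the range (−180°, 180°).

62.7°

At s = jω = j15:
zero (s+15): 15 + j15 → |·| = √(15²+15²) = √450 ≈ 21.213, ∠ = arctan(15/15) ≈ 45.00°
zero (s+20): 20 + j15 → |·| = √(20²+15²) = √625 ≈ 25, ∠ = arctan(15/20) ≈ 36.87°
pole (s+80): 80 + j15 → |·| = √(80²+15²) = √6625 ≈ 81.394, ∠ = arctan(15/80) ≈ 10.62°
pole (s+100): 100 + j15 → |·| = √(100²+15²) = √10225 ≈ 101.12, ∠ = arctan(15/100) ≈ 8.53°
∠T = 81.87° − 19.15° = 62.72°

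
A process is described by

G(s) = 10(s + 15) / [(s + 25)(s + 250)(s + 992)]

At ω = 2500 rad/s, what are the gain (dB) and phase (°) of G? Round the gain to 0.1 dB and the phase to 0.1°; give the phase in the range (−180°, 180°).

At s = jω = j2500:
zero (s+15): 15 + j2500 → |·| = √(15²+2500²) = √6250225 ≈ 2500, ∠ = arctan(2500/15) ≈ 89.66°
pole (s+25): 25 + j2500 → |·| = √(25²+2500²) = √6250625 ≈ 2500.1, ∠ = arctan(2500/25) ≈ 89.43°
pole (s+250): 250 + j2500 → |·| = √(250²+2500²) = √6312500 ≈ 2512.5, ∠ = arctan(2500/250) ≈ 84.29°
pole (s+992): 992 + j2500 → |·| = √(992²+2500²) = √7234064 ≈ 2689.6, ∠ = arctan(2500/992) ≈ 68.36°
|G| = 10 · 2500 / 1.6895e+10 ≈ 1.4797e-06
Gain = 20 log₁₀(1.4797e-06) ≈ -116.60 dB
∠G = 89.66° − 242.08° = -152.42°

-116.6 dB, -152.4°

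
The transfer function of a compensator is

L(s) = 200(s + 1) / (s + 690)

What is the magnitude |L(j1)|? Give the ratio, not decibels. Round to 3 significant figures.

At s = jω = j1:
zero (s+1): 1 + j1 → |·| = √(1²+1²) = √2 ≈ 1.4142, ∠ = arctan(1/1) ≈ 45.00°
pole (s+690): 690 + j1 → |·| = √(690²+1²) = √476101 ≈ 690, ∠ = arctan(1/690) ≈ 0.08°
|L| = 200 · 1.4142 / 690 ≈ 0.40991

0.410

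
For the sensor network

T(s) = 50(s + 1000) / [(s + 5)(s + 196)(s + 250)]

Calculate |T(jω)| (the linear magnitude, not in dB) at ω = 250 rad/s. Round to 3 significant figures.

0.00184

At s = jω = j250:
zero (s+1000): 1000 + j250 → |·| = √(1000²+250²) = √1062500 ≈ 1030.8, ∠ = arctan(250/1000) ≈ 14.04°
pole (s+5): 5 + j250 → |·| = √(5²+250²) = √62525 ≈ 250.05, ∠ = arctan(250/5) ≈ 88.85°
pole (s+196): 196 + j250 → |·| = √(196²+250²) = √100916 ≈ 317.67, ∠ = arctan(250/196) ≈ 51.90°
pole (s+250): 250 + j250 → |·| = √(250²+250²) = √125000 ≈ 353.55, ∠ = arctan(250/250) ≈ 45.00°
|T| = 50 · 1030.8 / 2.8084e+07 ≈ 0.0018352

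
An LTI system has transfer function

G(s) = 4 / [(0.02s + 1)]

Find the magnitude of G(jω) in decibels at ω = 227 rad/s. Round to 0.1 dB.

-1.3 dB

At ω = 227 rad/s:
pole (1 + j227·0.02) = 1 + j4.54 → |·| ≈ 4.6488, ∠ ≈ 77.58°
|G| = 4 · 1 / (4.6488) ≈ 0.86044
Gain = 20 log₁₀(0.86044) ≈ -1.31 dB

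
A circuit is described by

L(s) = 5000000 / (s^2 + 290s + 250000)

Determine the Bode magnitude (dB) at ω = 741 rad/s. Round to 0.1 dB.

22.7 dB

At s = jω = j741:
quadratic: (j741)² + 290·j741 + 250000 = -299081 + j214890 → |·| ≈ 3.6828e+05, ∠ ≈ 144.30°
|L| = 5000000 / 3.6828e+05 ≈ 13.577
Gain = 20 log₁₀(13.577) ≈ 22.66 dB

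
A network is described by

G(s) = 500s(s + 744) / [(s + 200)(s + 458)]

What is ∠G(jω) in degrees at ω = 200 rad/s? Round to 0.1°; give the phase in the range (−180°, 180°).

36.5°

At s = jω = j200:
zero (s+744): 744 + j200 → |·| = √(744²+200²) = √593536 ≈ 770.41, ∠ = arctan(200/744) ≈ 15.05°
zero at origin: s = j200 → |·| = 200, ∠ = 90.00°
pole (s+200): 200 + j200 → |·| = √(200²+200²) = √80000 ≈ 282.84, ∠ = arctan(200/200) ≈ 45.00°
pole (s+458): 458 + j200 → |·| = √(458²+200²) = √249764 ≈ 499.76, ∠ = arctan(200/458) ≈ 23.59°
∠G = 105.05° − 68.59° = 36.46°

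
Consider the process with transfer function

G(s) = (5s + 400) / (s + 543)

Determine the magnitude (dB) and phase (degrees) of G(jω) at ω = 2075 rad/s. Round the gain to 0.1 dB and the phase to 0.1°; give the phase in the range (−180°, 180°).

13.7 dB, 12.5°

Substitute s = j2075:
Numerator: 5(j2075) + 400 = 400 + j10375
Denominator: (j2075) + 543 = 543 + j2075
|N| = √(400² + 10375²) ≈ 10383, ∠N ≈ 87.79°
|D| = √(543² + 2075²) ≈ 2144.9, ∠D ≈ 75.34°
|G| = 10383 / 2144.9 ≈ 4.8408
Gain = 20 log₁₀(4.8408) ≈ 13.70 dB
∠G = 87.79° − 75.34° = 12.45°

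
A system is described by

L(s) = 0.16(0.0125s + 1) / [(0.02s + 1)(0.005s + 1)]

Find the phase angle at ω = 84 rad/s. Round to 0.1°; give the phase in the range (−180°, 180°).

At ω = 84 rad/s:
zero (1 + j84·0.0125) = 1 + j1.05 → |·| ≈ 1.45, ∠ ≈ 46.40°
pole (1 + j84·0.02) = 1 + j1.68 → |·| ≈ 1.9551, ∠ ≈ 59.24°
pole (1 + j84·0.005) = 1 + j0.42 → |·| ≈ 1.0846, ∠ ≈ 22.78°
∠L = (46.40°) − (59.24° + 22.78°) = -35.62°

-35.6°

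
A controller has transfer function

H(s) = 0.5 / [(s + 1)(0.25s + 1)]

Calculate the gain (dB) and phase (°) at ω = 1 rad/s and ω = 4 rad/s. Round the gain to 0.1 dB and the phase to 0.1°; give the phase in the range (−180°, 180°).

At ω = 1 rad/s:
pole (1 + j1·1) = 1 + j1 → |·| ≈ 1.4142, ∠ ≈ 45.00°
pole (1 + j1·0.25) = 1 + j0.25 → |·| ≈ 1.0308, ∠ ≈ 14.04°
|H| = 0.5 · 1 / (1.4142 · 1.0308) ≈ 0.34299
Gain = 20 log₁₀(0.34299) ≈ -9.29 dB
∠H = (0°) − (45.00° + 14.04°) = -59.04°

At ω = 4 rad/s:
pole (1 + j4·1) = 1 + j4 → |·| ≈ 4.1231, ∠ ≈ 75.96°
pole (1 + j4·0.25) = 1 + j1 → |·| ≈ 1.4142, ∠ ≈ 45.00°
|H| = 0.5 · 1 / (4.1231 · 1.4142) ≈ 0.08575
Gain = 20 log₁₀(0.08575) ≈ -21.34 dB
∠H = (0°) − (75.96° + 45.00°) = -120.96°

ω = 1: -9.3 dB, -59.0°; ω = 4: -21.3 dB, -121.0°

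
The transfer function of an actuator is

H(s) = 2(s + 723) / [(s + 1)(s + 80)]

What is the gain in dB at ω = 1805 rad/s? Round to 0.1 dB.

-58.5 dB

At s = jω = j1805:
zero (s+723): 723 + j1805 → |·| = √(723²+1805²) = √3780754 ≈ 1944.4, ∠ = arctan(1805/723) ≈ 68.17°
pole (s+1): 1 + j1805 → |·| = √(1²+1805²) = √3258026 ≈ 1805, ∠ = arctan(1805/1) ≈ 89.97°
pole (s+80): 80 + j1805 → |·| = √(80²+1805²) = √3264425 ≈ 1806.8, ∠ = arctan(1805/80) ≈ 87.46°
|H| = 2 · 1944.4 / 3.2613e+06 ≈ 0.0011924
Gain = 20 log₁₀(0.0011924) ≈ -58.47 dB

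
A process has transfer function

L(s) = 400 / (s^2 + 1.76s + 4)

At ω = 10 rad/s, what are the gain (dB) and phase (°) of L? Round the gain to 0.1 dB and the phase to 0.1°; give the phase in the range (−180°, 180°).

12.3 dB, -169.6°

At s = jω = j10:
quadratic: (j10)² + 1.76·j10 + 4 = -96 + j17.6 → |·| ≈ 97.6, ∠ ≈ 169.61°
|L| = 400 / 97.6 ≈ 4.0984
Gain = 20 log₁₀(4.0984) ≈ 12.25 dB
∠L = 0.00° − 169.61° = -169.61°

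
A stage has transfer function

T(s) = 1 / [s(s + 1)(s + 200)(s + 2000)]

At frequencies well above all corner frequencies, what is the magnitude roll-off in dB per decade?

-80 dB/decade

Each pole contributes −20 dB/decade at high frequency; each zero contributes +20 dB/decade.
Net: 0 zero(s) − 4 pole(s) → -80 dB/decade.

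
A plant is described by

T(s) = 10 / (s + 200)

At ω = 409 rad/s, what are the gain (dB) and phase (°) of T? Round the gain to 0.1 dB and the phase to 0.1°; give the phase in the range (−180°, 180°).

-33.2 dB, -63.9°

At s = jω = j409:
pole (s+200): 200 + j409 → |·| = √(200²+409²) = √207281 ≈ 455.28, ∠ = arctan(409/200) ≈ 63.94°
|T| = 10 / 455.28 ≈ 0.021965
Gain = 20 log₁₀(0.021965) ≈ -33.17 dB
∠T = 0.00° − 63.94° = -63.94°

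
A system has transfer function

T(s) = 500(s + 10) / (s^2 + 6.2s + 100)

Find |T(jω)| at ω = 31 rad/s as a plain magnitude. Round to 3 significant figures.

18.5

At s = jω = j31:
zero (s+10): 10 + j31 → |·| = √(10²+31²) = √1061 ≈ 32.573, ∠ = arctan(31/10) ≈ 72.12°
quadratic: (j31)² + 6.2·j31 + 100 = -861 + j192.2 → |·| ≈ 882.19, ∠ ≈ 167.42°
|T| = 500 · 32.573 / 882.19 ≈ 18.461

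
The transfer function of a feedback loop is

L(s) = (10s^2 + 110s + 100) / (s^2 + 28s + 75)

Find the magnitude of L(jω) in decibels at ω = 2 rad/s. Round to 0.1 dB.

8.0 dB

Substitute s = j2:
Numerator: 10(j2)^2 + 110(j2) + 100 = 60 + j220
Denominator: (j2)^2 + 28(j2) + 75 = 71 + j56
|N| = √(60² + 220²) ≈ 228.04, ∠N ≈ 74.74°
|D| = √(71² + 56²) ≈ 90.427, ∠D ≈ 38.26°
|L| = 228.04 / 90.427 ≈ 2.5218
Gain = 20 log₁₀(2.5218) ≈ 8.03 dB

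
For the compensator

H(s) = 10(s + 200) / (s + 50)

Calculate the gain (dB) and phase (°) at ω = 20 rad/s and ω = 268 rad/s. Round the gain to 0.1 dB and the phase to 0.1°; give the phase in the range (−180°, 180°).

At s = jω = j20:
zero (s+200): 200 + j20 → |·| = √(200²+20²) = √40400 ≈ 201, ∠ = arctan(20/200) ≈ 5.71°
pole (s+50): 50 + j20 → |·| = √(50²+20²) = √2900 ≈ 53.852, ∠ = arctan(20/50) ≈ 21.80°
|H| = 10 · 201 / 53.852 ≈ 37.325
Gain = 20 log₁₀(37.325) ≈ 31.44 dB
∠H = 5.71° − 21.80° = -16.09°

At s = jω = j268:
zero (s+200): 200 + j268 → |·| = √(200²+268²) = √111824 ≈ 334.4, ∠ = arctan(268/200) ≈ 53.27°
pole (s+50): 50 + j268 → |·| = √(50²+268²) = √74324 ≈ 272.62, ∠ = arctan(268/50) ≈ 79.43°
|H| = 10 · 334.4 / 272.62 ≈ 12.266
Gain = 20 log₁₀(12.266) ≈ 21.77 dB
∠H = 53.27° − 79.43° = -26.16°

ω = 20: 31.4 dB, -16.1°; ω = 268: 21.8 dB, -26.2°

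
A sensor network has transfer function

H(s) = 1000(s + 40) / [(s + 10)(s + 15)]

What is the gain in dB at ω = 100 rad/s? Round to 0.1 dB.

20.5 dB

At s = jω = j100:
zero (s+40): 40 + j100 → |·| = √(40²+100²) = √11600 ≈ 107.7, ∠ = arctan(100/40) ≈ 68.20°
pole (s+10): 10 + j100 → |·| = √(10²+100²) = √10100 ≈ 100.5, ∠ = arctan(100/10) ≈ 84.29°
pole (s+15): 15 + j100 → |·| = √(15²+100²) = √10225 ≈ 101.12, ∠ = arctan(100/15) ≈ 81.47°
|H| = 1000 · 107.7 / 10163 ≈ 10.597
Gain = 20 log₁₀(10.597) ≈ 20.50 dB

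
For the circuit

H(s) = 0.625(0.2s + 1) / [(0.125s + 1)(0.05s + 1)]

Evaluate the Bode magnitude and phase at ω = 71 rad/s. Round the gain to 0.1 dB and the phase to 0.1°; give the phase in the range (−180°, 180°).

At ω = 71 rad/s:
zero (1 + j71·0.2) = 1 + j14.2 → |·| ≈ 14.235, ∠ ≈ 85.97°
pole (1 + j71·0.125) = 1 + j8.875 → |·| ≈ 8.9312, ∠ ≈ 83.57°
pole (1 + j71·0.05) = 1 + j3.55 → |·| ≈ 3.6882, ∠ ≈ 74.27°
|H| = 0.625 · 14.235 / (8.9312 · 3.6882) ≈ 0.27009
Gain = 20 log₁₀(0.27009) ≈ -11.37 dB
∠H = (85.97°) − (83.57° + 74.27°) = -71.87°

-11.4 dB, -71.9°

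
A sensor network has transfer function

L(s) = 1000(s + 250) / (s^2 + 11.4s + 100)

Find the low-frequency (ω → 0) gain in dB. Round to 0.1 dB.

68.0 dB

L(0) = 1000·250 / 100 = 2500
20 log₁₀(2500) ≈ 67.96 dB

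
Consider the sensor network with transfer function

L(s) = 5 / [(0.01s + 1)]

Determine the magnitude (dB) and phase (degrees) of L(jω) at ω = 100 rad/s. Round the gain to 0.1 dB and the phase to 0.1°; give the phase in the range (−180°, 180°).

At ω = 100 rad/s:
pole (1 + j100·0.01) = 1 + j1 → |·| ≈ 1.4142, ∠ ≈ 45.00°
|L| = 5 · 1 / (1.4142) ≈ 3.5356
Gain = 20 log₁₀(3.5356) ≈ 10.97 dB
∠L = (0°) − (45.00°) = -45.00°

11.0 dB, -45.0°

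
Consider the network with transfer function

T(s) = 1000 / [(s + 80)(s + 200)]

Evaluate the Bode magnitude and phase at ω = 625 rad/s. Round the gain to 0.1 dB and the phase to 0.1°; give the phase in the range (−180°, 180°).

-52.3 dB, -155.0°

At s = jω = j625:
pole (s+80): 80 + j625 → |·| = √(80²+625²) = √397025 ≈ 630.1, ∠ = arctan(625/80) ≈ 82.71°
pole (s+200): 200 + j625 → |·| = √(200²+625²) = √430625 ≈ 656.22, ∠ = arctan(625/200) ≈ 72.26°
|T| = 1000 / 4.1348e+05 ≈ 0.0024185
Gain = 20 log₁₀(0.0024185) ≈ -52.33 dB
∠T = 0.00° − 154.97° = -154.97°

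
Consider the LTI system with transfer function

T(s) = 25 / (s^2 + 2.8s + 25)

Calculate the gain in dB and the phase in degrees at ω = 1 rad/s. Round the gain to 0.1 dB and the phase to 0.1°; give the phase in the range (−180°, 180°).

0.3 dB, -6.7°

At s = jω = j1:
quadratic: (j1)² + 2.8·j1 + 25 = 24 + j2.8 → |·| ≈ 24.163, ∠ ≈ 6.65°
|T| = 25 / 24.163 ≈ 1.0346
Gain = 20 log₁₀(1.0346) ≈ 0.30 dB
∠T = 0.00° − 6.65° = -6.65°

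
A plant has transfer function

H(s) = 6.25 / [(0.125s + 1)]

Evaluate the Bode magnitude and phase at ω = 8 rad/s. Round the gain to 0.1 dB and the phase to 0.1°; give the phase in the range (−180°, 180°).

12.9 dB, -45.0°

At ω = 8 rad/s:
pole (1 + j8·0.125) = 1 + j1 → |·| ≈ 1.4142, ∠ ≈ 45.00°
|H| = 6.25 · 1 / (1.4142) ≈ 4.4195
Gain = 20 log₁₀(4.4195) ≈ 12.91 dB
∠H = (0°) − (45.00°) = -45.00°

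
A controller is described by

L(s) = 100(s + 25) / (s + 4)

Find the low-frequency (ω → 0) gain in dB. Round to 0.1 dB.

55.9 dB

L(0) = 100·25 / (4) = 625
20 log₁₀(625) ≈ 55.92 dB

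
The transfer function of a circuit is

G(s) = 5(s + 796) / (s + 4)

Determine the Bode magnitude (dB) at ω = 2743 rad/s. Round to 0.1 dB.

At s = jω = j2743:
zero (s+796): 796 + j2743 → |·| = √(796²+2743²) = √8157665 ≈ 2856.2, ∠ = arctan(2743/796) ≈ 73.82°
pole (s+4): 4 + j2743 → |·| = √(4²+2743²) = √7524065 ≈ 2743, ∠ = arctan(2743/4) ≈ 89.92°
|G| = 5 · 2856.2 / 2743 ≈ 5.2063
Gain = 20 log₁₀(5.2063) ≈ 14.33 dB

14.3 dB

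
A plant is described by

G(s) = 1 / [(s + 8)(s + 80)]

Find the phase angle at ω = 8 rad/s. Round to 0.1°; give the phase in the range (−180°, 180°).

At s = jω = j8:
pole (s+8): 8 + j8 → |·| = √(8²+8²) = √128 ≈ 11.314, ∠ = arctan(8/8) ≈ 45.00°
pole (s+80): 80 + j8 → |·| = √(80²+8²) = √6464 ≈ 80.399, ∠ = arctan(8/80) ≈ 5.71°
∠G = 0.00° − 50.71° = -50.71°

-50.7°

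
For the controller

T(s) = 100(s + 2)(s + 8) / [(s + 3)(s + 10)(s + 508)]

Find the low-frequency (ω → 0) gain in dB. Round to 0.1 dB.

T(0) = 100·2·8 / (3·10·508) ≈ 0.10499
20 log₁₀(0.10499) ≈ -19.58 dB

-19.6 dB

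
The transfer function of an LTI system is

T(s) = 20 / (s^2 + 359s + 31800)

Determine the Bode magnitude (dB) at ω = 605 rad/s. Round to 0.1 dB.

Substitute s = j605:
Numerator: 20 = 20 + j0
Denominator: (j605)^2 + 359(j605) + 31800 = -334225 + j217195
|N| = √(20² + 0²) ≈ 20, ∠N ≈ 0.00°
|D| = √(334225² + 217195²) ≈ 3.986e+05, ∠D ≈ 146.98°
|T| = 20 / 3.986e+05 ≈ 5.0176e-05
Gain = 20 log₁₀(5.0176e-05) ≈ -85.99 dB

-86.0 dB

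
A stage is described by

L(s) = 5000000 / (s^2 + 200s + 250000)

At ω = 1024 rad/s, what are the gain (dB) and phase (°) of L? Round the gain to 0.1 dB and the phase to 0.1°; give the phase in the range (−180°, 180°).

At s = jω = j1024:
quadratic: (j1024)² + 200·j1024 + 250000 = -798576 + j204800 → |·| ≈ 8.2442e+05, ∠ ≈ 165.62°
|L| = 5000000 / 8.2442e+05 ≈ 6.0649
Gain = 20 log₁₀(6.0649) ≈ 15.66 dB
∠L = 0.00° − 165.62° = -165.62°

15.7 dB, -165.6°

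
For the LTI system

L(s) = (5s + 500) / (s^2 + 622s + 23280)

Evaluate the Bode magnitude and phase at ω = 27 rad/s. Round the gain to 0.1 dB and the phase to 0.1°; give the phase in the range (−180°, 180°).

Substitute s = j27:
Numerator: 5(j27) + 500 = 500 + j135
Denominator: (j27)^2 + 622(j27) + 23280 = 22551 + j16794
|N| = √(500² + 135²) ≈ 517.9, ∠N ≈ 15.11°
|D| = √(22551² + 16794²) ≈ 28117, ∠D ≈ 36.68°
|L| = 517.9 / 28117 ≈ 0.018419
Gain = 20 log₁₀(0.018419) ≈ -34.69 dB
∠L = 15.11° − 36.68° = -21.57°

-34.7 dB, -21.6°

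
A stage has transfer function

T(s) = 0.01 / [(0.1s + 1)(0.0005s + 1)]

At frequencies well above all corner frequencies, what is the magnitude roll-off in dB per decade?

Each pole contributes −20 dB/decade at high frequency; each zero contributes +20 dB/decade.
Net: 0 zero(s) − 2 pole(s) → -40 dB/decade.

-40 dB/decade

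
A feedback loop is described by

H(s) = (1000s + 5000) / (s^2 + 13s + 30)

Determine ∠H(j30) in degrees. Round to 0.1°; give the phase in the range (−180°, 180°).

Substitute s = j30:
Numerator: 1000(j30) + 5000 = 5000 + j30000
Denominator: (j30)^2 + 13(j30) + 30 = -870 + j390
|N| = √(5000² + 30000²) ≈ 30414, ∠N ≈ 80.54°
|D| = √(870² + 390²) ≈ 953.41, ∠D ≈ 155.85°
∠H = 80.54° − 155.85° = -75.31°

-75.3°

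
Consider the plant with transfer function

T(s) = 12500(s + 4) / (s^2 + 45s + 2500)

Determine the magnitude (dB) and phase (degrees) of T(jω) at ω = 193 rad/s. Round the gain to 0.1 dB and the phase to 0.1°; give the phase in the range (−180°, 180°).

36.6 dB, -77.2°

At s = jω = j193:
zero (s+4): 4 + j193 → |·| = √(4²+193²) = √37265 ≈ 193.04, ∠ = arctan(193/4) ≈ 88.81°
quadratic: (j193)² + 45·j193 + 2500 = -34749 + j8685 → |·| ≈ 35818, ∠ ≈ 165.97°
|T| = 12500 · 193.04 / 35818 ≈ 67.368
Gain = 20 log₁₀(67.368) ≈ 36.57 dB
∠T = 88.81° − 165.97° = -77.16°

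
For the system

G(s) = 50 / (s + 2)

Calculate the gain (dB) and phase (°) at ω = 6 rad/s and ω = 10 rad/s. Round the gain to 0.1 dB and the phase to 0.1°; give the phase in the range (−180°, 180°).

Substitute s = j6:
Numerator: 50 = 50 + j0
Denominator: (j6) + 2 = 2 + j6
|N| = √(50² + 0²) ≈ 50, ∠N ≈ 0.00°
|D| = √(2² + 6²) ≈ 6.3246, ∠D ≈ 71.57°
|G| = 50 / 6.3246 ≈ 7.9056
Gain = 20 log₁₀(7.9056) ≈ 17.96 dB
∠G = 0.00° − 71.57° = -71.57°

Substitute s = j10:
Numerator: 50 = 50 + j0
Denominator: (j10) + 2 = 2 + j10
|N| = √(50² + 0²) ≈ 50, ∠N ≈ 0.00°
|D| = √(2² + 10²) ≈ 10.198, ∠D ≈ 78.69°
|G| = 50 / 10.198 ≈ 4.9029
Gain = 20 log₁₀(4.9029) ≈ 13.81 dB
∠G = 0.00° − 78.69° = -78.69°

ω = 6: 18.0 dB, -71.6°; ω = 10: 13.8 dB, -78.7°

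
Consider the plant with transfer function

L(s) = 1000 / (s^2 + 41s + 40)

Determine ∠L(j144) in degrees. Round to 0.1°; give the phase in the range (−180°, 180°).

Substitute s = j144:
Numerator: 1000 = 1000 + j0
Denominator: (j144)^2 + 41(j144) + 40 = -20696 + j5904
|N| = √(1000² + 0²) ≈ 1000, ∠N ≈ 0.00°
|D| = √(20696² + 5904²) ≈ 21522, ∠D ≈ 164.08°
∠L = 0.00° − 164.08° = -164.08°

-164.1°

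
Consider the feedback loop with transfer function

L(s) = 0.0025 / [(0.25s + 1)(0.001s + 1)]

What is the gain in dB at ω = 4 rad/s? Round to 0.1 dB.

-55.1 dB

At ω = 4 rad/s:
pole (1 + j4·0.25) = 1 + j1 → |·| ≈ 1.4142, ∠ ≈ 45.00°
pole (1 + j4·0.001) = 1 + j0.004 → |·| ≈ 1, ∠ ≈ 0.23°
|L| = 0.0025 · 1 / (1.4142 · 1) ≈ 0.0017678
Gain = 20 log₁₀(0.0017678) ≈ -55.05 dB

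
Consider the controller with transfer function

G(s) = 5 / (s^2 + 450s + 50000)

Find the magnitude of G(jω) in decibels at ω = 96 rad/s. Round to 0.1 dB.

-81.5 dB

Substitute s = j96:
Numerator: 5 = 5 + j0
Denominator: (j96)^2 + 450(j96) + 50000 = 40784 + j43200
|N| = √(5² + 0²) ≈ 5, ∠N ≈ 0.00°
|D| = √(40784² + 43200²) ≈ 59410, ∠D ≈ 46.65°
|G| = 5 / 59410 ≈ 8.4161e-05
Gain = 20 log₁₀(8.4161e-05) ≈ -81.50 dB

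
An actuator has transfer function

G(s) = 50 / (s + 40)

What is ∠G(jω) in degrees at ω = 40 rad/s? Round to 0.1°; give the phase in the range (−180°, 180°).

At s = jω = j40:
pole (s+40): 40 + j40 → |·| = √(40²+40²) = √3200 ≈ 56.569, ∠ = arctan(40/40) ≈ 45.00°
∠G = 0.00° − 45.00° = -45.00°

-45.0°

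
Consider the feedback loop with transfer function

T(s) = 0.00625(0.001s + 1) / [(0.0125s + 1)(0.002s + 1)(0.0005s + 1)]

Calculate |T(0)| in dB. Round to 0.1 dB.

-44.1 dB

T(0) = 0.00625 · 1 / 1 = 0.00625
20 log₁₀(0.00625) ≈ -44.08 dB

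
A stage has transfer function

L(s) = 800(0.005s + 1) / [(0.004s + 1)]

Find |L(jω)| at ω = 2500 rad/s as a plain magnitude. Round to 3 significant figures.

At ω = 2500 rad/s:
zero (1 + j2500·0.005) = 1 + j12.5 → |·| ≈ 12.54, ∠ ≈ 85.43°
pole (1 + j2500·0.004) = 1 + j10 → |·| ≈ 10.05, ∠ ≈ 84.29°
|L| = 800 · 12.54 / (10.05) ≈ 998.21

998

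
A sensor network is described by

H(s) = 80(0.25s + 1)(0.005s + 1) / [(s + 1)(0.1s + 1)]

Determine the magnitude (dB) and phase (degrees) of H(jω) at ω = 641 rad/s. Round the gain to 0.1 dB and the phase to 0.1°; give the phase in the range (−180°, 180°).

At ω = 641 rad/s:
zero (1 + j641·0.25) = 1 + j160.25 → |·| ≈ 160.25, ∠ ≈ 89.64°
zero (1 + j641·0.005) = 1 + j3.205 → |·| ≈ 3.3574, ∠ ≈ 72.67°
pole (1 + j641·1) = 1 + j641 → |·| ≈ 641, ∠ ≈ 89.91°
pole (1 + j641·0.1) = 1 + j64.1 → |·| ≈ 64.108, ∠ ≈ 89.11°
|H| = 80 · 160.25 · 3.3574 / (641 · 64.108) ≈ 1.0474
Gain = 20 log₁₀(1.0474) ≈ 0.40 dB
∠H = (89.64° + 72.67°) − (89.91° + 89.11°) = -16.71°

0.4 dB, -16.7°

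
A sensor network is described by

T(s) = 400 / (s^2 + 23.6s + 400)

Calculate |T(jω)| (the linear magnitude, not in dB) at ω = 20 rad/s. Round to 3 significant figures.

At s = jω = j20:
quadratic: (j20)² + 23.6·j20 + 400 = 0 + j472 → |·| ≈ 472, ∠ ≈ 90.00°
|T| = 400 / 472 ≈ 0.84746

0.847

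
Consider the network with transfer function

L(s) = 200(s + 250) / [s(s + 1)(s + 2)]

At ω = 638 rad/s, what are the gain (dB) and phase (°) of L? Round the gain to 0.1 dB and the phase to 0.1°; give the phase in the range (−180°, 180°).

-65.6 dB, 158.9°

At s = jω = j638:
zero (s+250): 250 + j638 → |·| = √(250²+638²) = √469544 ≈ 685.23, ∠ = arctan(638/250) ≈ 68.60°
pole (s+1): 1 + j638 → |·| = √(1²+638²) = √407045 ≈ 638, ∠ = arctan(638/1) ≈ 89.91°
pole (s+2): 2 + j638 → |·| = √(2²+638²) = √407048 ≈ 638, ∠ = arctan(638/2) ≈ 89.82°
pole at origin: |s| = 638, ∠ = 90.00° (in denominator)
|L| = 200 · 685.23 / 2.5969e+08 ≈ 0.00052773
Gain = 20 log₁₀(0.00052773) ≈ -65.55 dB
∠L = 68.60° − 269.73° = -201.13° ≡ 158.87° (principal value)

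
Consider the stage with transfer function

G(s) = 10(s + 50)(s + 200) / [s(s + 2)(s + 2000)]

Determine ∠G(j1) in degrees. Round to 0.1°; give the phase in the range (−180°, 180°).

At s = jω = j1:
zero (s+50): 50 + j1 → |·| = √(50²+1²) = √2501 ≈ 50.01, ∠ = arctan(1/50) ≈ 1.15°
zero (s+200): 200 + j1 → |·| = √(200²+1²) = √40001 ≈ 200, ∠ = arctan(1/200) ≈ 0.29°
pole (s+2): 2 + j1 → |·| = √(2²+1²) = √5 ≈ 2.2361, ∠ = arctan(1/2) ≈ 26.57°
pole (s+2000): 2000 + j1 → |·| = √(2000²+1²) = √4000001 ≈ 2000, ∠ = arctan(1/2000) ≈ 0.03°
pole at origin: |s| = 1, ∠ = 90.00° (in denominator)
∠G = 1.44° − 116.60° = -115.16°

-115.2°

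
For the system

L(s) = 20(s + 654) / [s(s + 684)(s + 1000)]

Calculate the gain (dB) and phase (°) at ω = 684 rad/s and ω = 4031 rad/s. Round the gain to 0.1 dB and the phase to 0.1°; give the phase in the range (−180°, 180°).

At s = jω = j684:
zero (s+654): 654 + j684 → |·| = √(654²+684²) = √895572 ≈ 946.35, ∠ = arctan(684/654) ≈ 46.28°
pole (s+684): 684 + j684 → |·| = √(684²+684²) = √935712 ≈ 967.32, ∠ = arctan(684/684) ≈ 45.00°
pole (s+1000): 1000 + j684 → |·| = √(1000²+684²) = √1467856 ≈ 1211.6, ∠ = arctan(684/1000) ≈ 34.37°
pole at origin: |s| = 684, ∠ = 90.00° (in denominator)
|L| = 20 · 946.35 / 8.0165e+08 ≈ 2.361e-05
Gain = 20 log₁₀(2.361e-05) ≈ -92.54 dB
∠L = 46.28° − 169.37° = -123.09°

At s = jω = j4031:
zero (s+654): 654 + j4031 → |·| = √(654²+4031²) = √16676677 ≈ 4083.7, ∠ = arctan(4031/654) ≈ 80.78°
pole (s+684): 684 + j4031 → |·| = √(684²+4031²) = √16716817 ≈ 4088.6, ∠ = arctan(4031/684) ≈ 80.37°
pole (s+1000): 1000 + j4031 → |·| = √(1000²+4031²) = √17248961 ≈ 4153.2, ∠ = arctan(4031/1000) ≈ 76.07°
pole at origin: |s| = 4031, ∠ = 90.00° (in denominator)
|L| = 20 · 4083.7 / 6.8449e+10 ≈ 1.1932e-06
Gain = 20 log₁₀(1.1932e-06) ≈ -118.47 dB
∠L = 80.78° − 246.44° = -165.66°

ω = 684: -92.5 dB, -123.1°; ω = 4031: -118.5 dB, -165.7°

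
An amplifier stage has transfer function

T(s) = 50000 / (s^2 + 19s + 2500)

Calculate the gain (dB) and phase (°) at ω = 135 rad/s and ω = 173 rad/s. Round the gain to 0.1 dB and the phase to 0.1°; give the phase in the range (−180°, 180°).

At s = jω = j135:
quadratic: (j135)² + 19·j135 + 2500 = -15725 + j2565 → |·| ≈ 15933, ∠ ≈ 170.74°
|T| = 50000 / 15933 ≈ 3.1381
Gain = 20 log₁₀(3.1381) ≈ 9.93 dB
∠T = 0.00° − 170.74° = -170.74°

At s = jω = j173:
quadratic: (j173)² + 19·j173 + 2500 = -27429 + j3287 → |·| ≈ 27625, ∠ ≈ 173.17°
|T| = 50000 / 27625 ≈ 1.81
Gain = 20 log₁₀(1.81) ≈ 5.15 dB
∠T = 0.00° − 173.17° = -173.17°

ω = 135: 9.9 dB, -170.7°; ω = 173: 5.2 dB, -173.2°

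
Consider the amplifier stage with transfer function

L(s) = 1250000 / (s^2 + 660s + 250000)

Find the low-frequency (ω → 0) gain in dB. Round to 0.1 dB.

14.0 dB

L(0) = 1250000 / 250000 = 5
20 log₁₀(5) ≈ 13.98 dB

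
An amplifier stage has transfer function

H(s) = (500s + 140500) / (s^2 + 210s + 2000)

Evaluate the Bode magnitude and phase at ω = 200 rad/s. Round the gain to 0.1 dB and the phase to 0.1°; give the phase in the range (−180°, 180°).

9.7 dB, -96.7°

Substitute s = j200:
Numerator: 500(j200) + 140500 = 140500 + j100000
Denominator: (j200)^2 + 210(j200) + 2000 = -38000 + j42000
|N| = √(140500² + 100000²) ≈ 1.7245e+05, ∠N ≈ 35.44°
|D| = √(38000² + 42000²) ≈ 56639, ∠D ≈ 132.14°
|H| = 1.7245e+05 / 56639 ≈ 3.0447
Gain = 20 log₁₀(3.0447) ≈ 9.67 dB
∠H = 35.44° − 132.14° = -96.70°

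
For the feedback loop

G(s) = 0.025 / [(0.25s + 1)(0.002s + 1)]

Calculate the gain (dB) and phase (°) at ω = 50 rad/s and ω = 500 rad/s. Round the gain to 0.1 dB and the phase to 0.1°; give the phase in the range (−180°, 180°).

At ω = 50 rad/s:
pole (1 + j50·0.25) = 1 + j12.5 → |·| ≈ 12.54, ∠ ≈ 85.43°
pole (1 + j50·0.002) = 1 + j0.1 → |·| ≈ 1.005, ∠ ≈ 5.71°
|G| = 0.025 · 1 / (12.54 · 1.005) ≈ 0.0019837
Gain = 20 log₁₀(0.0019837) ≈ -54.05 dB
∠G = (0°) − (85.43° + 5.71°) = -91.14°

At ω = 500 rad/s:
pole (1 + j500·0.25) = 1 + j125 → |·| ≈ 125, ∠ ≈ 89.54°
pole (1 + j500·0.002) = 1 + j1 → |·| ≈ 1.4142, ∠ ≈ 45.00°
|G| = 0.025 · 1 / (125 · 1.4142) ≈ 0.00014142
Gain = 20 log₁₀(0.00014142) ≈ -76.99 dB
∠G = (0°) − (89.54° + 45.00°) = -134.54°

ω = 50: -54.1 dB, -91.1°; ω = 500: -77.0 dB, -134.5°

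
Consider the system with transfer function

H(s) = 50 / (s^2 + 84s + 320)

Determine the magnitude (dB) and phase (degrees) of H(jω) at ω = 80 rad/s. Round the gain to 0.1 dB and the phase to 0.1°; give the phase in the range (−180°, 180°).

Substitute s = j80:
Numerator: 50 = 50 + j0
Denominator: (j80)^2 + 84(j80) + 320 = -6080 + j6720
|N| = √(50² + 0²) ≈ 50, ∠N ≈ 0.00°
|D| = √(6080² + 6720²) ≈ 9062.3, ∠D ≈ 132.14°
|H| = 50 / 9062.3 ≈ 0.0055174
Gain = 20 log₁₀(0.0055174) ≈ -45.17 dB
∠H = 0.00° − 132.14° = -132.14°

-45.2 dB, -132.1°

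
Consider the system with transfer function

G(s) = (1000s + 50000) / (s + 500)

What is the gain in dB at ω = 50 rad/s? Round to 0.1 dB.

43.0 dB

Substitute s = j50:
Numerator: 1000(j50) + 50000 = 50000 + j50000
Denominator: (j50) + 500 = 500 + j50
|N| = √(50000² + 50000²) ≈ 70711, ∠N ≈ 45.00°
|D| = √(500² + 50²) ≈ 502.49, ∠D ≈ 5.71°
|G| = 70711 / 502.49 ≈ 140.72
Gain = 20 log₁₀(140.72) ≈ 42.97 dB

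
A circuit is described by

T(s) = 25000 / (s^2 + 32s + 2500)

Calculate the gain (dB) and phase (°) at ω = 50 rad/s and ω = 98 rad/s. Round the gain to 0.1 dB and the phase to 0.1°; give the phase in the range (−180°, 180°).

At s = jω = j50:
quadratic: (j50)² + 32·j50 + 2500 = 0 + j1600 → |·| ≈ 1600, ∠ ≈ 90.00°
|T| = 25000 / 1600 ≈ 15.625
Gain = 20 log₁₀(15.625) ≈ 23.88 dB
∠T = 0.00° − 90.00° = -90.00°

At s = jω = j98:
quadratic: (j98)² + 32·j98 + 2500 = -7104 + j3136 → |·| ≈ 7765.4, ∠ ≈ 156.18°
|T| = 25000 / 7765.4 ≈ 3.2194
Gain = 20 log₁₀(3.2194) ≈ 10.16 dB
∠T = 0.00° − 156.18° = -156.18°

ω = 50: 23.9 dB, -90.0°; ω = 98: 10.2 dB, -156.2°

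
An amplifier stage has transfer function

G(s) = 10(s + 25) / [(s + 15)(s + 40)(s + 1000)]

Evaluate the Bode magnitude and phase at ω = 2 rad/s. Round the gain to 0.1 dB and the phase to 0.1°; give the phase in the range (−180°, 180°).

-67.7 dB, -6.0°

At s = jω = j2:
zero (s+25): 25 + j2 → |·| = √(25²+2²) = √629 ≈ 25.08, ∠ = arctan(2/25) ≈ 4.57°
pole (s+15): 15 + j2 → |·| = √(15²+2²) = √229 ≈ 15.133, ∠ = arctan(2/15) ≈ 7.59°
pole (s+40): 40 + j2 → |·| = √(40²+2²) = √1604 ≈ 40.05, ∠ = arctan(2/40) ≈ 2.86°
pole (s+1000): 1000 + j2 → |·| = √(1000²+2²) = √1000004 ≈ 1000, ∠ = arctan(2/1000) ≈ 0.11°
|G| = 10 · 25.08 / 6.0608e+05 ≈ 0.00041381
Gain = 20 log₁₀(0.00041381) ≈ -67.66 dB
∠G = 4.57° − 10.56° = -5.99°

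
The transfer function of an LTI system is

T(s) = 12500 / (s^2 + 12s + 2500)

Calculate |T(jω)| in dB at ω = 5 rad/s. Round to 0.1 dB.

At s = jω = j5:
quadratic: (j5)² + 12·j5 + 2500 = 2475 + j60 → |·| ≈ 2475.7, ∠ ≈ 1.39°
|T| = 12500 / 2475.7 ≈ 5.0491
Gain = 20 log₁₀(5.0491) ≈ 14.06 dB

14.1 dB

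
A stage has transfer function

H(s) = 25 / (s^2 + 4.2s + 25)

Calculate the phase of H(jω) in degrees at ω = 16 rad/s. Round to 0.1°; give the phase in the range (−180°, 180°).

-163.8°

At s = jω = j16:
quadratic: (j16)² + 4.2·j16 + 25 = -231 + j67.2 → |·| ≈ 240.58, ∠ ≈ 163.78°
∠H = 0.00° − 163.78° = -163.78°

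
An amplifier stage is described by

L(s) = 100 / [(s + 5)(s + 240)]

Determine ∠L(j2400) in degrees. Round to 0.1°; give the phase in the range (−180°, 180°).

-174.2°

At s = jω = j2400:
pole (s+5): 5 + j2400 → |·| = √(5²+2400²) = √5760025 ≈ 2400, ∠ = arctan(2400/5) ≈ 89.88°
pole (s+240): 240 + j2400 → |·| = √(240²+2400²) = √5817600 ≈ 2412, ∠ = arctan(2400/240) ≈ 84.29°
∠L = 0.00° − 174.17° = -174.17°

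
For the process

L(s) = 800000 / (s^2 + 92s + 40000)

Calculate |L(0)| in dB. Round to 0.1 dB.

L(0) = 800000 / 40000 = 20
20 log₁₀(20) ≈ 26.02 dB

26.0 dB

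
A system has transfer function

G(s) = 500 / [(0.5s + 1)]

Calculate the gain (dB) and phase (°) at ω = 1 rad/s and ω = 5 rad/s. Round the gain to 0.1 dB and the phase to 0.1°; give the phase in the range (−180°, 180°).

At ω = 1 rad/s:
pole (1 + j1·0.5) = 1 + j0.5 → |·| ≈ 1.118, ∠ ≈ 26.57°
|G| = 500 · 1 / (1.118) ≈ 447.23
Gain = 20 log₁₀(447.23) ≈ 53.01 dB
∠G = (0°) − (26.57°) = -26.57°

At ω = 5 rad/s:
pole (1 + j5·0.5) = 1 + j2.5 → |·| ≈ 2.6926, ∠ ≈ 68.20°
|G| = 500 · 1 / (2.6926) ≈ 185.69
Gain = 20 log₁₀(185.69) ≈ 45.38 dB
∠G = (0°) − (68.20°) = -68.20°

ω = 1: 53.0 dB, -26.6°; ω = 5: 45.4 dB, -68.2°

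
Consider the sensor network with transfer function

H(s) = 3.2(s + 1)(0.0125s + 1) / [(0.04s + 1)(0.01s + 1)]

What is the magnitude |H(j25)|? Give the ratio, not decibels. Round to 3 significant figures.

At ω = 25 rad/s:
zero (1 + j25·1) = 1 + j25 → |·| ≈ 25.02, ∠ ≈ 87.71°
zero (1 + j25·0.0125) = 1 + j0.3125 → |·| ≈ 1.0477, ∠ ≈ 17.35°
pole (1 + j25·0.04) = 1 + j1 → |·| ≈ 1.4142, ∠ ≈ 45.00°
pole (1 + j25·0.01) = 1 + j0.25 → |·| ≈ 1.0308, ∠ ≈ 14.04°
|H| = 3.2 · 25.02 · 1.0477 / (1.4142 · 1.0308) ≈ 57.543

57.5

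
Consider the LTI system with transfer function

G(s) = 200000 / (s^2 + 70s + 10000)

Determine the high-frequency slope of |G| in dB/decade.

-40 dB/decade

Each pole contributes −20 dB/decade at high frequency; each zero contributes +20 dB/decade.
Net: 0 zero(s) − 2 pole(s) → -40 dB/decade.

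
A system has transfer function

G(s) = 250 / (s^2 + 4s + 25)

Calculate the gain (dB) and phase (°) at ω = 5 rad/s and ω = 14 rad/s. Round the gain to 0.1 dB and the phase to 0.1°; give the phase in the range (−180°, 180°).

At s = jω = j5:
quadratic: (j5)² + 4·j5 + 25 = 0 + j20 → |·| ≈ 20, ∠ ≈ 90.00°
|G| = 250 / 20 ≈ 12.5
Gain = 20 log₁₀(12.5) ≈ 21.94 dB
∠G = 0.00° − 90.00° = -90.00°

At s = jω = j14:
quadratic: (j14)² + 4·j14 + 25 = -171 + j56 → |·| ≈ 179.94, ∠ ≈ 161.87°
|G| = 250 / 179.94 ≈ 1.3894
Gain = 20 log₁₀(1.3894) ≈ 2.86 dB
∠G = 0.00° − 161.87° = -161.87°

ω = 5: 21.9 dB, -90.0°; ω = 14: 2.9 dB, -161.9°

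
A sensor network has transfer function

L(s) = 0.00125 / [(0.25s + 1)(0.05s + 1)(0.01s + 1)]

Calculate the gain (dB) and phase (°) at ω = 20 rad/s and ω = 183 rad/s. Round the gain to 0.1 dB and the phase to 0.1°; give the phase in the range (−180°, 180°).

At ω = 20 rad/s:
pole (1 + j20·0.25) = 1 + j5 → |·| ≈ 5.099, ∠ ≈ 78.69°
pole (1 + j20·0.05) = 1 + j1 → |·| ≈ 1.4142, ∠ ≈ 45.00°
pole (1 + j20·0.01) = 1 + j0.2 → |·| ≈ 1.0198, ∠ ≈ 11.31°
|L| = 0.00125 · 1 / (5.099 · 1.4142 · 1.0198) ≈ 0.00016998
Gain = 20 log₁₀(0.00016998) ≈ -75.39 dB
∠L = (0°) − (78.69° + 45.00° + 11.31°) = -135.00°

At ω = 183 rad/s:
pole (1 + j183·0.25) = 1 + j45.75 → |·| ≈ 45.761, ∠ ≈ 88.75°
pole (1 + j183·0.05) = 1 + j9.15 → |·| ≈ 9.2045, ∠ ≈ 83.76°
pole (1 + j183·0.01) = 1 + j1.83 → |·| ≈ 2.0854, ∠ ≈ 61.35°
|L| = 0.00125 · 1 / (45.761 · 9.2045 · 2.0854) ≈ 1.4231e-06
Gain = 20 log₁₀(1.4231e-06) ≈ -116.94 dB
∠L = (0°) − (88.75° + 83.76° + 61.35°) = -233.86° ≡ 126.14° (principal value)

ω = 20: -75.4 dB, -135.0°; ω = 183: -116.9 dB, 126.1°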